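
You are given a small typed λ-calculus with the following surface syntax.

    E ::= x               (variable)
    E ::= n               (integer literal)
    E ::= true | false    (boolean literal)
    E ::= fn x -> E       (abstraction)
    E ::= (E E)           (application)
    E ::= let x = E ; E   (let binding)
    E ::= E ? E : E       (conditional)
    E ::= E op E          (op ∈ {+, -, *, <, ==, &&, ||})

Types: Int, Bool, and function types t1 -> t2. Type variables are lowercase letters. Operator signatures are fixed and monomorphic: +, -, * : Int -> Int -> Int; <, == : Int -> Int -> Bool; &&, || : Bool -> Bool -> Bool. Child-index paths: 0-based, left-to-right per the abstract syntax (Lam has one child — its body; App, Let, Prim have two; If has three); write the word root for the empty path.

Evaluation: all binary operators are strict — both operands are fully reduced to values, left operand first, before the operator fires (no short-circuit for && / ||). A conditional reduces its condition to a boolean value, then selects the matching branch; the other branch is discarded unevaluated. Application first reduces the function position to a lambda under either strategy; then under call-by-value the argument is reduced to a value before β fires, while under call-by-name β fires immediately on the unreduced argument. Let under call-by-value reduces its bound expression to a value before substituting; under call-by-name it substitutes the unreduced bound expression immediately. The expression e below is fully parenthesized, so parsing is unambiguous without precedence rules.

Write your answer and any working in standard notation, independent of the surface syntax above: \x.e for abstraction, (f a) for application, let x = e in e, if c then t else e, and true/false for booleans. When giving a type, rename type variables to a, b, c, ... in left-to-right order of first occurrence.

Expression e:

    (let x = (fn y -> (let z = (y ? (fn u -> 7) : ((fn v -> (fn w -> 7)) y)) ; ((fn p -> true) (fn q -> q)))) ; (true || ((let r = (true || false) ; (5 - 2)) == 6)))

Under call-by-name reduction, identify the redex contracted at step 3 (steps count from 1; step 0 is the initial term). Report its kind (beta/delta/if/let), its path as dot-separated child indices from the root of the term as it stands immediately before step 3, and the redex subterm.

Working:
step 0: (let x = (\y.(let z = (if y then (\u.7) else ((\v.(\w.7)) y)) in ((\p.true) (\q.q)))) in (true || ((let r = (true || false) in (5 - 2)) == 6)))
step 1: [let@root] (true || ((let r = (true || false) in (5 - 2)) == 6))
step 2: [let@1.0] (true || ((5 - 2) == 6))
step 3: [delta@1.0] (true || (3 == 6))

Answer: delta at 1.0 : (5 - 2)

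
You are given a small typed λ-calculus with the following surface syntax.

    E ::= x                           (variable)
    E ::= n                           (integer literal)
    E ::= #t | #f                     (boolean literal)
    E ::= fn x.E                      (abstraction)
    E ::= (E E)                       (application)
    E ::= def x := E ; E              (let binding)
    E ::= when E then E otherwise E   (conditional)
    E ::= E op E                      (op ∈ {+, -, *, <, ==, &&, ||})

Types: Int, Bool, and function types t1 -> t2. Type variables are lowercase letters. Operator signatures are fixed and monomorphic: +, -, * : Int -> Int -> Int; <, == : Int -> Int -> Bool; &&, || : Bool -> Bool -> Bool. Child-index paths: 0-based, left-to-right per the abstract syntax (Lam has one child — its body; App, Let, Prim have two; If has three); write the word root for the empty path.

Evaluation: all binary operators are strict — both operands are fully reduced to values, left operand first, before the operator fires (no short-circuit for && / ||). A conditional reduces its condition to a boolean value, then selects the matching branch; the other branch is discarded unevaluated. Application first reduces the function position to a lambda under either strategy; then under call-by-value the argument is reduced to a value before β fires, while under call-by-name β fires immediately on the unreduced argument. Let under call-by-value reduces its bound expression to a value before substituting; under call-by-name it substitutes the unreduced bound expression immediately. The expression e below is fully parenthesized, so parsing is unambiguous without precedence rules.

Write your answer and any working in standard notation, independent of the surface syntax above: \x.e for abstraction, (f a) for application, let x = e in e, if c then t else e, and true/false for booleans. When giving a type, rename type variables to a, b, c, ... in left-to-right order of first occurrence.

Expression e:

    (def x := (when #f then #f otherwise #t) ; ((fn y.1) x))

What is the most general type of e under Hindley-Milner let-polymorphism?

Answer: Int

Working:
  unify Bool ~ Bool
  unify Bool ~ Bool
let x : Bool
\y._ : a -> Int
x : Bool
  unify a -> Int ~ Bool -> b
  unify a ~ Bool
  unify Int ~ b
_ _ : Int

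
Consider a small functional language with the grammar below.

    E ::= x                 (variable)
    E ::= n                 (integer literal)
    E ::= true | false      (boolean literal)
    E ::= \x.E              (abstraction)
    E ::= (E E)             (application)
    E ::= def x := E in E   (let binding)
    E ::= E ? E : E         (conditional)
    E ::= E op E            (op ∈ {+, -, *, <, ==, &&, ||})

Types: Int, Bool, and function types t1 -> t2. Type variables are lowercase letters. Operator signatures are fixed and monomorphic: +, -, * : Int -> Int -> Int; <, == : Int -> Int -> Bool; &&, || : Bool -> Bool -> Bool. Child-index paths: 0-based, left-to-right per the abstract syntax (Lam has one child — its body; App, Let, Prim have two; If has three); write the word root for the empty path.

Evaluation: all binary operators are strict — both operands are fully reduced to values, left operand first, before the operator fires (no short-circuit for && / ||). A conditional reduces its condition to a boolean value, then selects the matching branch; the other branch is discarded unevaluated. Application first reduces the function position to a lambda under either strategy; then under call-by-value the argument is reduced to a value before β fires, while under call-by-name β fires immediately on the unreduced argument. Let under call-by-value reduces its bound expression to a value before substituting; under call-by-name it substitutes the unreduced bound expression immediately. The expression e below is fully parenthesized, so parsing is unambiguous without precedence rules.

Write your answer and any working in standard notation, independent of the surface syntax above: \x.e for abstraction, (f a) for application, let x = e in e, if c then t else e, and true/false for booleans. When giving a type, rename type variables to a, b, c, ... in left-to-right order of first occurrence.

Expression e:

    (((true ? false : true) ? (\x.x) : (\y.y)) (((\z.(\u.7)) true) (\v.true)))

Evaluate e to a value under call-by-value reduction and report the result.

Derivation:
step 0: ((if (if true then false else true) then (\x.x) else (\y.y)) (((\z.(\u.7)) true) (\v.true)))
step 1: [if@0.0] ((if false then (\x.x) else (\y.y)) (((\z.(\u.7)) true) (\v.true)))
step 2: [if@0] ((\y.y) (((\z.(\u.7)) true) (\v.true)))
step 3: [beta@1.0] ((\y.y) ((\u.7) (\v.true)))
step 4: [beta@1] ((\y.y) 7)
step 5: [beta@root] 7

Answer: 7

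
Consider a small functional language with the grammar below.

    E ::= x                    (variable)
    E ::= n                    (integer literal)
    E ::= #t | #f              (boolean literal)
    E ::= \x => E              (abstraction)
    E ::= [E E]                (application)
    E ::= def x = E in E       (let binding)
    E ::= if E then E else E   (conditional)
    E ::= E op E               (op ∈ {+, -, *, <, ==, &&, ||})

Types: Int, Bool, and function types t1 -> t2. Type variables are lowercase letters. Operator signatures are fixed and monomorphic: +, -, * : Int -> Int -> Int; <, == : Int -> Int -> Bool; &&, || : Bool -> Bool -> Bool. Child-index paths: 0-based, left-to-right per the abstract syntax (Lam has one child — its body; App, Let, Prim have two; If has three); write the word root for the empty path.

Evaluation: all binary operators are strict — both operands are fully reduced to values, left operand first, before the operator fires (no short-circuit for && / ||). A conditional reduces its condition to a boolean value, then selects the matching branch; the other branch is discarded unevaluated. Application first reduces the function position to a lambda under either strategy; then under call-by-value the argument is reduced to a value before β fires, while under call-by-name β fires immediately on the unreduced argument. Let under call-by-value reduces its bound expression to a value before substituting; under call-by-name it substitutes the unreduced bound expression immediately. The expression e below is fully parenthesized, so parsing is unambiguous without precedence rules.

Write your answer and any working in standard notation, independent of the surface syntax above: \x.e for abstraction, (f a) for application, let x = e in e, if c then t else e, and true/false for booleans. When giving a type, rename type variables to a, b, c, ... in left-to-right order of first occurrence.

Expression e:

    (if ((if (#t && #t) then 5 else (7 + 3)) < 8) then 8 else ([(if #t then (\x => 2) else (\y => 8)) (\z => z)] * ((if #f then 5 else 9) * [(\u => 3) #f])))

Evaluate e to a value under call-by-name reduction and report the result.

Derivation:
step 0: (if ((if (true && true) then 5 else (7 + 3)) < 8) then 8 else (((if true then (\x.2) else (\y.8)) (\z.z)) * ((if false then 5 else 9) * ((\u.3) false))))
step 1: [delta@0.0.0] (if ((if true then 5 else (7 + 3)) < 8) then 8 else (((if true then (\x.2) else (\y.8)) (\z.z)) * ((if false then 5 else 9) * ((\u.3) false))))
step 2: [if@0.0] (if (5 < 8) then 8 else (((if true then (\x.2) else (\y.8)) (\z.z)) * ((if false then 5 else 9) * ((\u.3) false))))
step 3: [delta@0] (if true then 8 else (((if true then (\x.2) else (\y.8)) (\z.z)) * ((if false then 5 else 9) * ((\u.3) false))))
step 4: [if@root] 8

Answer: 8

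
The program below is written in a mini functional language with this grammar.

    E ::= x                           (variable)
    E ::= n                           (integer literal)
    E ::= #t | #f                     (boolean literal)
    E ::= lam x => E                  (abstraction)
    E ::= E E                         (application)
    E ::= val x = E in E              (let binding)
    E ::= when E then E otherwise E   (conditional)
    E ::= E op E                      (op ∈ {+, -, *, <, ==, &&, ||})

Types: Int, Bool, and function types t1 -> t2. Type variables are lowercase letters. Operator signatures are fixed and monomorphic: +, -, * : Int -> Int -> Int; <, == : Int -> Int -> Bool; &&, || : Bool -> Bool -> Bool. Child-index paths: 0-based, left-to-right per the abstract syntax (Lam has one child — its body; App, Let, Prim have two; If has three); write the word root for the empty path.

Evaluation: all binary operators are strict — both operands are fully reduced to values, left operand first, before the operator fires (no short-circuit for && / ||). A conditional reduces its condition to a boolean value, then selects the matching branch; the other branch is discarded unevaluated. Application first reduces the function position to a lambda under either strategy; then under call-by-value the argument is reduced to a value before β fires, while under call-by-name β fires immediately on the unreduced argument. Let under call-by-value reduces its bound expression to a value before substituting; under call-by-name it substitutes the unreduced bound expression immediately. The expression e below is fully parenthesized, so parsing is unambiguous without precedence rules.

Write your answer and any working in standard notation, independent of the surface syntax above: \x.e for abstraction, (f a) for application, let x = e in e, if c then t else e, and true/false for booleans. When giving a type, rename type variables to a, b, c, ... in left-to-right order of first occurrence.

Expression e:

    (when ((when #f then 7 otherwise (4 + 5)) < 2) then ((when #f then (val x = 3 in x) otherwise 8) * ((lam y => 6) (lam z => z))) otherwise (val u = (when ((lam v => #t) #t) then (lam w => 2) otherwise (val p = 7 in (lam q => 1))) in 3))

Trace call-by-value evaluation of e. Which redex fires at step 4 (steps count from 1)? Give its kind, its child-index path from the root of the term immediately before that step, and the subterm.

Working:
step 0: (if ((if false then 7 else (4 + 5)) < 2) then ((if false then (let x = 3 in x) else 8) * ((\y.6) (\z.z))) else (let u = (if ((\v.true) true) then (\w.2) else (let p = 7 in (\q.1))) in 3))
step 1: [if@0.0] (if ((4 + 5) < 2) then ((if false then (let x = 3 in x) else 8) * ((\y.6) (\z.z))) else (let u = (if ((\v.true) true) then (\w.2) else (let p = 7 in (\q.1))) in 3))
step 2: [delta@0.0] (if (9 < 2) then ((if false then (let x = 3 in x) else 8) * ((\y.6) (\z.z))) else (let u = (if ((\v.true) true) then (\w.2) else (let p = 7 in (\q.1))) in 3))
step 3: [delta@0] (if false then ((if false then (let x = 3 in x) else 8) * ((\y.6) (\z.z))) else (let u = (if ((\v.true) true) then (\w.2) else (let p = 7 in (\q.1))) in 3))
step 4: [if@root] (let u = (if ((\v.true) true) then (\w.2) else (let p = 7 in (\q.1))) in 3)

Answer: if at root : (if false then ((if false then (let x = 3 in x) else 8) * ((\y.6) (\z.z))) else (let u = (if ((\v.true) true) then (\w.2) else (let p = 7 in (\q.1))) in 3))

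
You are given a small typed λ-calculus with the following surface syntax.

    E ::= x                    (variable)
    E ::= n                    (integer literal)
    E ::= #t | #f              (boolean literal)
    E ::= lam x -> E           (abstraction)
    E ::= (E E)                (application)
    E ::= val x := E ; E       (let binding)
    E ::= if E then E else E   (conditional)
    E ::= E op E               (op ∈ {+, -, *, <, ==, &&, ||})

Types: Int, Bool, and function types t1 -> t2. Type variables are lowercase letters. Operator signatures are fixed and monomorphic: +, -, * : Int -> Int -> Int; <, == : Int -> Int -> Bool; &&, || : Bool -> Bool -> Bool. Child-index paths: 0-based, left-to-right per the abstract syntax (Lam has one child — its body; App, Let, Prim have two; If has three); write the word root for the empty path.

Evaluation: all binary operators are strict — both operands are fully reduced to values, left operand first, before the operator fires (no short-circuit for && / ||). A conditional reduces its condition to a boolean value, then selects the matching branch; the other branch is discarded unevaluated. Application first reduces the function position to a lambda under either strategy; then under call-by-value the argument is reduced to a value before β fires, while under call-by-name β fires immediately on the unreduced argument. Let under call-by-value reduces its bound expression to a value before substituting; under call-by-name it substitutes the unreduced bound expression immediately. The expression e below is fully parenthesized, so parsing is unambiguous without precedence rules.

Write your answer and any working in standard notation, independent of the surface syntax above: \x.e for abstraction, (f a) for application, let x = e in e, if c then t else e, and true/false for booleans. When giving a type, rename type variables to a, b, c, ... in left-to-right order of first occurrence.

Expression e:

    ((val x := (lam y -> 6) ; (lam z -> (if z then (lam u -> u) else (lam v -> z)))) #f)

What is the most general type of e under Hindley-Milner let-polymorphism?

Derivation:
\y._ : a -> Int
let x : forall. a -> Int
z : b
  unify b ~ Bool
u : c
\u._ : c -> c
z : Bool
\v._ : d -> Bool
  unify c -> c ~ d -> Bool
  unify c ~ d
  unify d ~ Bool
\z._ : Bool -> Bool -> Bool
  unify Bool -> Bool -> Bool ~ Bool -> e
  unify Bool ~ Bool
  unify Bool -> Bool ~ e
_ _ : Bool -> Bool

Answer: Bool -> Bool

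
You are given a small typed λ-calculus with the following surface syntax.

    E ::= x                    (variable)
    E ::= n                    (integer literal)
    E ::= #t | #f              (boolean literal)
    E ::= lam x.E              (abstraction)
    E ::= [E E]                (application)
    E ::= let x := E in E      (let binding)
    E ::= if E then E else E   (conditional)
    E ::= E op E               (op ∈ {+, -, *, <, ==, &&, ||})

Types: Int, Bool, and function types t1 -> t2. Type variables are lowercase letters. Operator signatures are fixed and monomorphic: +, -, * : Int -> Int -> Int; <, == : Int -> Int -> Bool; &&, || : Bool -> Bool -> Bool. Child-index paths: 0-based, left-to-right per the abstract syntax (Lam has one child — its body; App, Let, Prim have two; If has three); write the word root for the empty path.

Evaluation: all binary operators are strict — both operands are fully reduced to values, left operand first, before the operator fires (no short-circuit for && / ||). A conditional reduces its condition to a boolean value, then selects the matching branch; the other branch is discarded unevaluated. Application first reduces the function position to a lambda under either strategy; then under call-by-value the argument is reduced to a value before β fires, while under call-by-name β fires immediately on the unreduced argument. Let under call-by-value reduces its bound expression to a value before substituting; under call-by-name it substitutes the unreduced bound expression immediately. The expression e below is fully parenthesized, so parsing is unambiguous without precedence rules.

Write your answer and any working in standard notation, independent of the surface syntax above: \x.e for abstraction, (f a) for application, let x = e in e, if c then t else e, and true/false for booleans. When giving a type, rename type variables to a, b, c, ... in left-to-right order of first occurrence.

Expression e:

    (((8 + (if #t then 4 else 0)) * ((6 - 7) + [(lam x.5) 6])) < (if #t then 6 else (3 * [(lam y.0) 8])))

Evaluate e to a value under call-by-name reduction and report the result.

Working:
step 0: (((8 + (if true then 4 else 0)) * ((6 - 7) + ((\x.5) 6))) < (if true then 6 else (3 * ((\y.0) 8))))
step 1: [if@0.0.1] (((8 + 4) * ((6 - 7) + ((\x.5) 6))) < (if true then 6 else (3 * ((\y.0) 8))))
step 2: [delta@0.0] ((12 * ((6 - 7) + ((\x.5) 6))) < (if true then 6 else (3 * ((\y.0) 8))))
step 3: [delta@0.1.0] ((12 * (-1 + ((\x.5) 6))) < (if true then 6 else (3 * ((\y.0) 8))))
step 4: [beta@0.1.1] ((12 * (-1 + 5)) < (if true then 6 else (3 * ((\y.0) 8))))
step 5: [delta@0.1] ((12 * 4) < (if true then 6 else (3 * ((\y.0) 8))))
step 6: [delta@0] (48 < (if true then 6 else (3 * ((\y.0) 8))))
step 7: [if@1] (48 < 6)
step 8: [delta@root] false

Answer: false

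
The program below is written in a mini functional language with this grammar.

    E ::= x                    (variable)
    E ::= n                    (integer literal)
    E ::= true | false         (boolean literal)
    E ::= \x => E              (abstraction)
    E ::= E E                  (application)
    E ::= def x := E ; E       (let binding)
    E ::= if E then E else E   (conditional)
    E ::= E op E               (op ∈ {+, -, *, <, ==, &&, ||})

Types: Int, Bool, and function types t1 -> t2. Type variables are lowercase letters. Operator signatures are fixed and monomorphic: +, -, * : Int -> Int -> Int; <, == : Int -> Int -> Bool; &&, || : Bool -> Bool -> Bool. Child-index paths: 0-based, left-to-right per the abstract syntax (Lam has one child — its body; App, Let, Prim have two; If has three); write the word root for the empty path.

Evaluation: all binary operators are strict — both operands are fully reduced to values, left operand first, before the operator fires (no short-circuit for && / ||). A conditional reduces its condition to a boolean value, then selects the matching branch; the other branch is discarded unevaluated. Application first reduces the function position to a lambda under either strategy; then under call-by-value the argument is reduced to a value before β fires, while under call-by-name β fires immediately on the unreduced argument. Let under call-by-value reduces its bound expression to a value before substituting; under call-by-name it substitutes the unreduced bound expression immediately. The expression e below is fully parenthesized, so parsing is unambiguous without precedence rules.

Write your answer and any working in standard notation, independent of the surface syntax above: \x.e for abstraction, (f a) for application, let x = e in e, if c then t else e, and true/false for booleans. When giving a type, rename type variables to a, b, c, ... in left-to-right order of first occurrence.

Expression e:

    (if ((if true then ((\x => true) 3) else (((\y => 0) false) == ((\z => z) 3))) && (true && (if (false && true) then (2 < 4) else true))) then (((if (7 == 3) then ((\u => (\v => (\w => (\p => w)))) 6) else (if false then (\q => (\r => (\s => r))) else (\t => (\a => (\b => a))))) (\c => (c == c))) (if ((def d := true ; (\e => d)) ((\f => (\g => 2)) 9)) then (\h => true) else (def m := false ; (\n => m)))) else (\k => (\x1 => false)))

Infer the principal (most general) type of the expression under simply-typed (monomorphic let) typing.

Working:
  unify Bool ~ Bool
\x._ : a -> Bool
  unify a -> Bool ~ Int -> b
  unify a ~ Int
  unify Bool ~ b
_ _ : Bool
\y._ : c -> Int
  unify c -> Int ~ Bool -> d
  unify c ~ Bool
  unify Int ~ d
_ _ : Int
  unify Int ~ Int
z : e
\z._ : e -> e
  unify e -> e ~ Int -> f
  unify e ~ Int
  unify Int ~ f
_ _ : Int
  unify Int ~ Int
  unify Bool ~ Bool
  unify Bool ~ Bool
  unify Bool ~ Bool
  unify Bool ~ Bool
  unify Bool ~ Bool
  unify Bool ~ Bool
  unify Int ~ Int
  unify Int ~ Int
  unify Bool ~ Bool
  unify Bool ~ Bool
  unify Bool ~ Bool
  unify Bool ~ Bool
  unify Int ~ Int
  unify Int ~ Int
  unify Bool ~ Bool
w : i
\p._ : j -> i
\w._ : i -> j -> i
\v._ : h -> i -> j -> i
\u._ : g -> h -> i -> j -> i
  unify g -> h -> i -> j -> i ~ Int -> k
  unify g ~ Int
  unify h -> i -> j -> i ~ k
_ _ : h -> i -> j -> i
  unify Bool ~ Bool
r : m
\s._ : n -> m
\r._ : m -> n -> m
\q._ : l -> m -> n -> m
a : p
\b._ : q -> p
\a._ : p -> q -> p
\t._ : o -> p -> q -> p
  unify l -> m -> n -> m ~ o -> p -> q -> p
  unify l ~ o
  unify m -> n -> m ~ p -> q -> p
  unify m ~ p
  unify n -> p ~ q -> p
  unify n ~ q
  unify p ~ p
  unify h -> i -> j -> i ~ o -> p -> q -> p
  unify h ~ o
  unify i -> j -> i ~ p -> q -> p
  unify i ~ p
  unify j -> p ~ q -> p
  unify j ~ q
  unify p ~ p
c : r
  unify r ~ Int
c : Int
  unify Int ~ Int
\c._ : Int -> Bool
  unify o -> p -> q -> p ~ (Int -> Bool) -> s
  unify o ~ Int -> Bool
  unify p -> q -> p ~ s
_ _ : p -> q -> p
let d : Bool
d : Bool
\e._ : t -> Bool
\g._ : v -> Int
\f._ : u -> v -> Int
  unify u -> v -> Int ~ Int -> w
  unify u ~ Int
  unify v -> Int ~ w
_ _ : v -> Int
  unify t -> Bool ~ (v -> Int) -> x
  unify t ~ v -> Int
  unify Bool ~ x
_ _ : Bool
  unify Bool ~ Bool
\h._ : y -> Bool
let m : Bool
m : Bool
\n._ : z -> Bool
  unify y -> Bool ~ z -> Bool
  unify y ~ z
  unify Bool ~ Bool
  unify p -> q -> p ~ (z -> Bool) -> t26
  unify p ~ z -> Bool
  unify q -> z -> Bool ~ t26
_ _ : q -> z -> Bool
\x1._ : t28 -> Bool
\k._ : t27 -> t28 -> Bool
  unify q -> z -> Bool ~ t27 -> t28 -> Bool
  unify q ~ t27
  unify z -> Bool ~ t28 -> Bool
  unify z ~ t28
  unify Bool ~ Bool

Answer: a -> b -> Bool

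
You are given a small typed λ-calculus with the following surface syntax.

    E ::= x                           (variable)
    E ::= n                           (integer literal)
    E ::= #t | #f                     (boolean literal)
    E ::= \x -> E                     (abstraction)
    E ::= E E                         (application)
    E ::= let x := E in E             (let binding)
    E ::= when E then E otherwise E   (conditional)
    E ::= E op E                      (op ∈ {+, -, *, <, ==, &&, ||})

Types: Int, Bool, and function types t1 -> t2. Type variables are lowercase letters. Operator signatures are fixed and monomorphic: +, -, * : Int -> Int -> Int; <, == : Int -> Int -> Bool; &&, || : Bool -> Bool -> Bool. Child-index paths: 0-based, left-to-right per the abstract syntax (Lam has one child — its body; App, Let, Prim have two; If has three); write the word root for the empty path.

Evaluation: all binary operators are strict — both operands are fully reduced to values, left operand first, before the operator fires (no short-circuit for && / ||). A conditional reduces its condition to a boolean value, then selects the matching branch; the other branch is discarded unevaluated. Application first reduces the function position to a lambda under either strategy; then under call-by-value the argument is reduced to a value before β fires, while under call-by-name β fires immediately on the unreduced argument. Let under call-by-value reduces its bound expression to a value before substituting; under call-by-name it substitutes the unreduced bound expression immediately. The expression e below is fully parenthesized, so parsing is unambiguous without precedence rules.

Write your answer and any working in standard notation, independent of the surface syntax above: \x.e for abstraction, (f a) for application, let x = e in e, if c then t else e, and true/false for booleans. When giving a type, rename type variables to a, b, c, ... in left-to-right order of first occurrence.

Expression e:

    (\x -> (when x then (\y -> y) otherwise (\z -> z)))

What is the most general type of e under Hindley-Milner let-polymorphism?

Answer: Bool -> a -> a

Working:
x : a
  unify a ~ Bool
y : b
\y._ : b -> b
z : c
\z._ : c -> c
  unify b -> b ~ c -> c
  unify b ~ c
  unify c ~ c
\x._ : Bool -> c -> c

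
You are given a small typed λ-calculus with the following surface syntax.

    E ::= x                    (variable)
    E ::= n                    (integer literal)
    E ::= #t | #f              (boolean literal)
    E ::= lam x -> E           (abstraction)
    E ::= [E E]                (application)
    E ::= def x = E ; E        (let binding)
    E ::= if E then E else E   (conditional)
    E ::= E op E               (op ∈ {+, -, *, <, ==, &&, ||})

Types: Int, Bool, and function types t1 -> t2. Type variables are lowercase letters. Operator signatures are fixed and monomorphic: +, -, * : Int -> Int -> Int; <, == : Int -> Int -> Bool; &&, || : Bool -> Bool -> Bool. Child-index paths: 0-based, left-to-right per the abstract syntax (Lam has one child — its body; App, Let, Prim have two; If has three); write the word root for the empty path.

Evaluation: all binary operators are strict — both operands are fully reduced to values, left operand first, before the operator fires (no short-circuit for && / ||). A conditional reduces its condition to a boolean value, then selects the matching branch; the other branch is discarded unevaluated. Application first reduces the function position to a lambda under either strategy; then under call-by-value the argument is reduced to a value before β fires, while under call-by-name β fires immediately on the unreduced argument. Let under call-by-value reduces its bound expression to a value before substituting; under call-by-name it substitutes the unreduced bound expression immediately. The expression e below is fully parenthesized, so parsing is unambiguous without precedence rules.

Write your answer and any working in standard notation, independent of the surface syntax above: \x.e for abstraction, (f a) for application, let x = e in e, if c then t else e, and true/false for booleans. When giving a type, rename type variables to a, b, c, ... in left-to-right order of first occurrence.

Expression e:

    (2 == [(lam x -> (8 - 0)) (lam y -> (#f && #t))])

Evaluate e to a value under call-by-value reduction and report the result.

Working:
step 0: (2 == ((\x.(8 - 0)) (\y.(false && true))))
step 1: [beta@1] (2 == (8 - 0))
step 2: [delta@1] (2 == 8)
step 3: [delta@root] false

Answer: false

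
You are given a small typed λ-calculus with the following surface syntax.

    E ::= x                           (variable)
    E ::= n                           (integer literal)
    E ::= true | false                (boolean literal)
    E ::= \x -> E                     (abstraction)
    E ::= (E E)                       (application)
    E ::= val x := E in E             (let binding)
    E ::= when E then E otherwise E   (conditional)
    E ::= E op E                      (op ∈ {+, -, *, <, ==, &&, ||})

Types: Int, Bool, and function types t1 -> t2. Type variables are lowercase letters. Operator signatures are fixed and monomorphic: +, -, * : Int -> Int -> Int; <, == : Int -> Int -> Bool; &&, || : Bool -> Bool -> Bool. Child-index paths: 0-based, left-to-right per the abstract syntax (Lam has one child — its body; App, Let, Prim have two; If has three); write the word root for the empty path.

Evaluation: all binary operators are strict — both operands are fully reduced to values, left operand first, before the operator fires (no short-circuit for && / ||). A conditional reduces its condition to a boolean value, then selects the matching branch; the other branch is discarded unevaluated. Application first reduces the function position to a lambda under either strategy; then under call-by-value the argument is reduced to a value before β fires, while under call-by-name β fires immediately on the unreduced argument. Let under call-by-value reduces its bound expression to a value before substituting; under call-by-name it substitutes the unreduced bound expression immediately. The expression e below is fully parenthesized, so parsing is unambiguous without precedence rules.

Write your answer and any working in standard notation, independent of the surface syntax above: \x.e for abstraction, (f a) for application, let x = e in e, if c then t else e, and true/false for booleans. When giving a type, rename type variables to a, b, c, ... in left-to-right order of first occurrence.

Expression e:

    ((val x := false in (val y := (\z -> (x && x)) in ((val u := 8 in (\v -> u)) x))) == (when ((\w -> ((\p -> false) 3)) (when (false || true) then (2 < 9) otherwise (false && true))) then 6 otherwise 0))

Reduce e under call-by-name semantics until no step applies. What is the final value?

Working:
step 0: ((let x = false in (let y = (\z.(x && x)) in ((let u = 8 in (\v.u)) x))) == (if ((\w.((\p.false) 3)) (if (false || true) then (2 < 9) else (false && true))) then 6 else 0))
step 1: [let@0] ((let y = (\z.(false && false)) in ((let u = 8 in (\v.u)) false)) == (if ((\w.((\p.false) 3)) (if (false || true) then (2 < 9) else (false && true))) then 6 else 0))
step 2: [let@0] (((let u = 8 in (\v.u)) false) == (if ((\w.((\p.false) 3)) (if (false || true) then (2 < 9) else (false && true))) then 6 else 0))
step 3: [let@0.0] (((\v.8) false) == (if ((\w.((\p.false) 3)) (if (false || true) then (2 < 9) else (false && true))) then 6 else 0))
step 4: [beta@0] (8 == (if ((\w.((\p.false) 3)) (if (false || true) then (2 < 9) else (false && true))) then 6 else 0))
step 5: [beta@1.0] (8 == (if ((\p.false) 3) then 6 else 0))
step 6: [beta@1.0] (8 == (if false then 6 else 0))
step 7: [if@1] (8 == 0)
step 8: [delta@root] false

Answer: false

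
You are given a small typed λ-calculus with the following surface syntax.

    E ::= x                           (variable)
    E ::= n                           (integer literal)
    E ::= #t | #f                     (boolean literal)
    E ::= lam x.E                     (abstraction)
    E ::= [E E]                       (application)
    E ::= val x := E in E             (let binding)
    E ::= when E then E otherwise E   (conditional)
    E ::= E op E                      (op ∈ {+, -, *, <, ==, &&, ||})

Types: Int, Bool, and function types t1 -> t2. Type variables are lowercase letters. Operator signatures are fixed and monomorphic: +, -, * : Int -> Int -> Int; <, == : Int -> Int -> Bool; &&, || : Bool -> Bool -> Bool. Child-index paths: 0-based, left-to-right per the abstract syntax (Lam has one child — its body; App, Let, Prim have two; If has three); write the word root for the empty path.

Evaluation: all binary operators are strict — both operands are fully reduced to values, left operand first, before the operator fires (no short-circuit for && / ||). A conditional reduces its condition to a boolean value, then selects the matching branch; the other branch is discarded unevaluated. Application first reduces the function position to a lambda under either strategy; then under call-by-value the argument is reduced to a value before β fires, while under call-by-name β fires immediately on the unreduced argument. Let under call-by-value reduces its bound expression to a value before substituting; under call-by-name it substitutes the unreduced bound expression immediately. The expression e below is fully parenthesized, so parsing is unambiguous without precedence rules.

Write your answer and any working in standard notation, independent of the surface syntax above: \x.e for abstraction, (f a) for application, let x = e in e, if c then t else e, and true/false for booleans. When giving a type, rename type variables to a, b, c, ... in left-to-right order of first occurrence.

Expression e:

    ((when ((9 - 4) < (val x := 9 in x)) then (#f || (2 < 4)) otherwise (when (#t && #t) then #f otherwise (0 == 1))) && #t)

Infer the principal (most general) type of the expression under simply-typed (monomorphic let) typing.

Working:
  unify Int ~ Int
  unify Int ~ Int
  unify Int ~ Int
let x : Int
x : Int
  unify Int ~ Int
  unify Bool ~ Bool
  unify Bool ~ Bool
  unify Int ~ Int
  unify Int ~ Int
  unify Bool ~ Bool
  unify Bool ~ Bool
  unify Bool ~ Bool
  unify Bool ~ Bool
  unify Int ~ Int
  unify Int ~ Int
  unify Bool ~ Bool
  unify Bool ~ Bool
  unify Bool ~ Bool
  unify Bool ~ Bool

Answer: Bool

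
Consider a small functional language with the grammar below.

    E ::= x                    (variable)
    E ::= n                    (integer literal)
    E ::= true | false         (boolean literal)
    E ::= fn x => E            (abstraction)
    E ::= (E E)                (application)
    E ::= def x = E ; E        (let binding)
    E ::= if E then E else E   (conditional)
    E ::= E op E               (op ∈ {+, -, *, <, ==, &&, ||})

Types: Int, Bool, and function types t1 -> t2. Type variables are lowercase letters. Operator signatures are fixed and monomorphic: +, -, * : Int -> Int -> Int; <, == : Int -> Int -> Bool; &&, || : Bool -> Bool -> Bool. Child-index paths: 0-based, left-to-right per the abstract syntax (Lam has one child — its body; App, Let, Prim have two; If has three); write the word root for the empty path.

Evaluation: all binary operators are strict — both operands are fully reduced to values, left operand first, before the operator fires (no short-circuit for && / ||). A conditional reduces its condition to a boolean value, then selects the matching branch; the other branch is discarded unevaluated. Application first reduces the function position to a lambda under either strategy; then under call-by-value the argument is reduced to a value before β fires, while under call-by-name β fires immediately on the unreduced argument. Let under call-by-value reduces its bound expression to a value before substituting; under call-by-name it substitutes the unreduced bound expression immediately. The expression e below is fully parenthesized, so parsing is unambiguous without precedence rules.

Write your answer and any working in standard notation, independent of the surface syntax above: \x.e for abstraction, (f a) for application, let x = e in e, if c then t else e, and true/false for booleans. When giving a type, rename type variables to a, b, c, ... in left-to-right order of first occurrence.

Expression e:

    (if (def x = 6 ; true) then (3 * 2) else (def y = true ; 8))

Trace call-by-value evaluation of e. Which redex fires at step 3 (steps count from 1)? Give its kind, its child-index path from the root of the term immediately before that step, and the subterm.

Trace:
step 0: (if (let x = 6 in true) then (3 * 2) else (let y = true in 8))
step 1: [let@0] (if true then (3 * 2) else (let y = true in 8))
step 2: [if@root] (3 * 2)
step 3: [delta@root] 6

Answer: delta at root : (3 * 2)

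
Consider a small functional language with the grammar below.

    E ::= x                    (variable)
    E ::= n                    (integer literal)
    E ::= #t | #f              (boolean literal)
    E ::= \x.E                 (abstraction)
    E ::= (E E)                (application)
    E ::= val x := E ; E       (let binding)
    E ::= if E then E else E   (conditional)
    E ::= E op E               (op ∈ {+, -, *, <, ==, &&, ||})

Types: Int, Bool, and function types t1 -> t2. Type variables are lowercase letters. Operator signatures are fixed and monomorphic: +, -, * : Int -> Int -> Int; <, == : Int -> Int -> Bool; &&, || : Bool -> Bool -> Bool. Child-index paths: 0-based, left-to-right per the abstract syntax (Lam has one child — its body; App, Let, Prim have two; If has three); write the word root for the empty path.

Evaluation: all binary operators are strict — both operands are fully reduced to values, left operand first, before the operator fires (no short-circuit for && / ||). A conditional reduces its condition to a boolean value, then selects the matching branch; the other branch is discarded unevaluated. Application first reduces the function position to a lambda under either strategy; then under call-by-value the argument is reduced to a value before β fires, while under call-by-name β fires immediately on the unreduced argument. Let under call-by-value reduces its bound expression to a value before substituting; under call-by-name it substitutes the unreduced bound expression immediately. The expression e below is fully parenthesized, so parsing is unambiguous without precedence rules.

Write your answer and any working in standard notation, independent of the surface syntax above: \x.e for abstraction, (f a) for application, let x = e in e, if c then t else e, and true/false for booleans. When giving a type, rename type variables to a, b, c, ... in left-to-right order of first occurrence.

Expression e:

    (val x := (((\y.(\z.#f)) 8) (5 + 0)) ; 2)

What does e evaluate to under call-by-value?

Answer: 2

Derivation:
step 0: (let x = (((\y.(\z.false)) 8) (5 + 0)) in 2)
step 1: [beta@0.0] (let x = ((\z.false) (5 + 0)) in 2)
step 2: [delta@0.1] (let x = ((\z.false) 5) in 2)
step 3: [beta@0] (let x = false in 2)
step 4: [let@root] 2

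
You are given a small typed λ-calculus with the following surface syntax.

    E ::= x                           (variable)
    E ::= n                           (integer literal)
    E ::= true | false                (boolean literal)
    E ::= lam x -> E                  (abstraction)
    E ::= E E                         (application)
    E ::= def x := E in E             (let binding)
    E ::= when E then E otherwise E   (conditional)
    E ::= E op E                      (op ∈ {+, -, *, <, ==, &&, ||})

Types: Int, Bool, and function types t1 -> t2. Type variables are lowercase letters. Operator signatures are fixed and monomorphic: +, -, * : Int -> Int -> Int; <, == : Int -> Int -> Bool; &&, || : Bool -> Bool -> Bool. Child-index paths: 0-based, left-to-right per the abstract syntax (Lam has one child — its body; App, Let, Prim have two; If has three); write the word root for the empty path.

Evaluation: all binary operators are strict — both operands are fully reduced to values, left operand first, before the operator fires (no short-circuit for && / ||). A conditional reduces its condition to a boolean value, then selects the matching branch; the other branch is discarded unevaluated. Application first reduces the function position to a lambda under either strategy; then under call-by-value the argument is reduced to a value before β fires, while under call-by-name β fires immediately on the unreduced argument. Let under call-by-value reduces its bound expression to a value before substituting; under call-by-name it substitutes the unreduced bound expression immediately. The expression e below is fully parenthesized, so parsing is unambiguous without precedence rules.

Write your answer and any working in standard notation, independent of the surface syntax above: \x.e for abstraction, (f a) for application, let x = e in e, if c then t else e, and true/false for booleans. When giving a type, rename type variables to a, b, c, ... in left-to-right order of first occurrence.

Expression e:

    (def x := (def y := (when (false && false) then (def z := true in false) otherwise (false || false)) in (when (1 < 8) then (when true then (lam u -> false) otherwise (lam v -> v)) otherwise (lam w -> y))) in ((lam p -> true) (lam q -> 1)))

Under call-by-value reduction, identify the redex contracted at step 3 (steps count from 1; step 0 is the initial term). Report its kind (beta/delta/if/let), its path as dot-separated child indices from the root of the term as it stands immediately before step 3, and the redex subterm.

Answer: delta at 0.0 : (false || false)

Derivation:
step 0: (let x = (let y = (if (false && false) then (let z = true in false) else (false || false)) in (if (1 < 8) then (if true then (\u.false) else (\v.v)) else (\w.y))) in ((\p.true) (\q.1)))
step 1: [delta@0.0.0] (let x = (let y = (if false then (let z = true in false) else (false || false)) in (if (1 < 8) then (if true then (\u.false) else (\v.v)) else (\w.y))) in ((\p.true) (\q.1)))
step 2: [if@0.0] (let x = (let y = (false || false) in (if (1 < 8) then (if true then (\u.false) else (\v.v)) else (\w.y))) in ((\p.true) (\q.1)))
step 3: [delta@0.0] (let x = (let y = false in (if (1 < 8) then (if true then (\u.false) else (\v.v)) else (\w.y))) in ((\p.true) (\q.1)))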